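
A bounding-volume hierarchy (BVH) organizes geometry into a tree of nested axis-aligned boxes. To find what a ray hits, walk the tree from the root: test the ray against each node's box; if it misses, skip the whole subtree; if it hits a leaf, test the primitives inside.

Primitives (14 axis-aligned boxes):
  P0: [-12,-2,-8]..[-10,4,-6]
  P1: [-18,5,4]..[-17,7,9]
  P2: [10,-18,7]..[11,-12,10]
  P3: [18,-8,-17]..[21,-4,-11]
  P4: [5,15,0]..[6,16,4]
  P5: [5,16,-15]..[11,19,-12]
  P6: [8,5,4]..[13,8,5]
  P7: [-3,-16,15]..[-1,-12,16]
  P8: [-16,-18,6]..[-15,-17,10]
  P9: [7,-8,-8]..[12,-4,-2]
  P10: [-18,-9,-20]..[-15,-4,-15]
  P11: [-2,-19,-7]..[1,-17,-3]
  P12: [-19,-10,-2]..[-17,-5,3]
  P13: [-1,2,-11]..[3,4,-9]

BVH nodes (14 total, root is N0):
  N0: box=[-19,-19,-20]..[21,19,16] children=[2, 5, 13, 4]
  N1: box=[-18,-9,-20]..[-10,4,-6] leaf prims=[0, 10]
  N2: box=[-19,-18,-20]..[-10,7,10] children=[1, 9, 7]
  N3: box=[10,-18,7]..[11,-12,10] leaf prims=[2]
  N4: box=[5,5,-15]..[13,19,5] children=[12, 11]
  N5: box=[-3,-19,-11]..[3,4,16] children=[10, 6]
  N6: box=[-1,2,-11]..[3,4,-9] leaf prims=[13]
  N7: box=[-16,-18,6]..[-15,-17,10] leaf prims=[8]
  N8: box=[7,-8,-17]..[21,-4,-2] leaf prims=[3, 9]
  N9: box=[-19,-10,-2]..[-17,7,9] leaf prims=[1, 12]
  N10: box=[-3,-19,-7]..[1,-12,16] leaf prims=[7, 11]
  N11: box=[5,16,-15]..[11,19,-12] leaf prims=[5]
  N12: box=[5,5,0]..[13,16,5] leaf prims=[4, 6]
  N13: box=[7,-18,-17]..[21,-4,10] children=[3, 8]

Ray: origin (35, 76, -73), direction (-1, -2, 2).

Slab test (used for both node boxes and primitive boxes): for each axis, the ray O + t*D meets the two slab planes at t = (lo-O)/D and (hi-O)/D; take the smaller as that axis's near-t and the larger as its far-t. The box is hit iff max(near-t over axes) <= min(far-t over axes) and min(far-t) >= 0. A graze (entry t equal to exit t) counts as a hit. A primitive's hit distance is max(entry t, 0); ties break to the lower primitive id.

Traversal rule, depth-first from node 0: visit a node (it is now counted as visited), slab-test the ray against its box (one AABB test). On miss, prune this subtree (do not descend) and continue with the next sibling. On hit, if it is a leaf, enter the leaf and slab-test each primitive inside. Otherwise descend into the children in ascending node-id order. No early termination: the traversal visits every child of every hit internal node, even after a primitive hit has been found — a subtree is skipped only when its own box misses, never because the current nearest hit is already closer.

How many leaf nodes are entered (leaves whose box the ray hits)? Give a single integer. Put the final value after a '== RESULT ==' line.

Trace the traversal:
N0 x:[14,54] y:[57/2,95/2] z:[53/2,89/2] -> hit [57/2,89/2], descend [2, 4, 5, 13]
  N2 x:[45,54] y:[69/2,47] z:[53/2,83/2] -> miss, prune
  N4 x:[22,30] y:[57/2,71/2] z:[29,39] -> hit [29,30], descend [11, 12]
    N11 x:[24,30] y:[57/2,30] z:[29,61/2] -> hit [29,30] leaf, test {P5@t=29}
    N12 x:[22,30] y:[30,71/2] z:[73/2,39] -> miss, prune
  N5 x:[32,38] y:[36,95/2] z:[31,89/2] -> hit [36,38], descend [6, 10]
    N6 x:[32,36] y:[36,37] z:[31,32] -> miss, prune
    N10 x:[34,38] y:[44,95/2] z:[33,89/2] -> miss, prune
  N13 x:[14,28] y:[40,47] z:[28,83/2] -> miss, prune

Visited [0, 2, 4, 11, 12, 5, 6, 10, 13]. Tests: 9 box, 1 leaf. Nearest: P5.

== RESULT ==
1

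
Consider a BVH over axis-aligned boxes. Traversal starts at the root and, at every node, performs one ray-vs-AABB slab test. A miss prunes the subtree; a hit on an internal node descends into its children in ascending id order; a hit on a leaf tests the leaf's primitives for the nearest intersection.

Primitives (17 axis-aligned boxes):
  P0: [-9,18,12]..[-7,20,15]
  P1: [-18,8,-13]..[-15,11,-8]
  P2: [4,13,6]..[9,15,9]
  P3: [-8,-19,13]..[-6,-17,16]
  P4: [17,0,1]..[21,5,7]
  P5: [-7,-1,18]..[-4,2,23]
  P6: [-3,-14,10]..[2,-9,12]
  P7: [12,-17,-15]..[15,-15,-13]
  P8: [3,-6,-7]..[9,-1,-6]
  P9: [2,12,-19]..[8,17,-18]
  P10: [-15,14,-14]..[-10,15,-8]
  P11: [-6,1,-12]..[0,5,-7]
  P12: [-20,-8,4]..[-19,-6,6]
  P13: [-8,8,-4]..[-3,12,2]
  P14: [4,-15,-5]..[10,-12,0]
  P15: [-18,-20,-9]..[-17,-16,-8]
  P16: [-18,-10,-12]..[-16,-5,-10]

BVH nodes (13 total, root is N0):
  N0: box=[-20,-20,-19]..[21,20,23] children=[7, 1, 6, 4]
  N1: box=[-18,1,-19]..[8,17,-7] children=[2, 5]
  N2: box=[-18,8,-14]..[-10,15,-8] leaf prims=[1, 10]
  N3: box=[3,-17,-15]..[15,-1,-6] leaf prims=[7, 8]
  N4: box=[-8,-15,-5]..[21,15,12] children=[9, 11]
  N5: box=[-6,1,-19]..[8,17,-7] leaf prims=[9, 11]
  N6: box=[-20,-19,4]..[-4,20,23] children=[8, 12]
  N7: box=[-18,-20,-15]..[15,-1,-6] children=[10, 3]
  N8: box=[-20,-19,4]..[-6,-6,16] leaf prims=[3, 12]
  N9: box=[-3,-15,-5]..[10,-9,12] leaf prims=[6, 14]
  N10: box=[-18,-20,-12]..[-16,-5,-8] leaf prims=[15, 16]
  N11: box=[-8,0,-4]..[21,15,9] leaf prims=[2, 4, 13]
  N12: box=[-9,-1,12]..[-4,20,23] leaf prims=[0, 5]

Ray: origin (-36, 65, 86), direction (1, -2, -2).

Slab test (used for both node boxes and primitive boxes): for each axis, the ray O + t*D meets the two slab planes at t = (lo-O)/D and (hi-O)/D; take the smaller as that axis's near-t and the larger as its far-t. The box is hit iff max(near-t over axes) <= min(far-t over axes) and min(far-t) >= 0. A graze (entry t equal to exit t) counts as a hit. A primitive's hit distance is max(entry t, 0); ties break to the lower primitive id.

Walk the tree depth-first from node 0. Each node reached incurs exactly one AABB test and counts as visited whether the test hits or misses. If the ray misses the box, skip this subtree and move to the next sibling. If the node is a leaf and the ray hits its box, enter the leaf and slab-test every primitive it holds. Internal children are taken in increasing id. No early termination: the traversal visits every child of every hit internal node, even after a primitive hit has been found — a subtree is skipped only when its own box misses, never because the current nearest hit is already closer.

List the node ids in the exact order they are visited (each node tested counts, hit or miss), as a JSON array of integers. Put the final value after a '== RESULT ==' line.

Traverse from the root:
N0 x:[16,57] y:[45/2,85/2] z:[63/2,105/2] -> hit [63/2,85/2], descend [1, 4, 6, 7]
  N1 x:[18,44] y:[24,32] z:[93/2,105/2] -> miss, prune
  N4 x:[28,57] y:[25,40] z:[37,91/2] -> hit [37,40], descend [9, 11]
    N9 x:[33,46] y:[37,40] z:[37,91/2] -> hit [37,40] leaf, test {P6@t=37, P14(miss)}
    N11 x:[28,57] y:[25,65/2] z:[77/2,45] -> miss, prune
  N6 x:[16,32] y:[45/2,42] z:[63/2,41] -> hit [63/2,32], descend [8, 12]
    N8 x:[16,30] y:[71/2,42] z:[35,41] -> miss, prune
    N12 x:[27,32] y:[45/2,33] z:[63/2,37] -> hit [63/2,32] leaf, test {P0(miss), P5@t=63/2}
  N7 x:[18,51] y:[33,85/2] z:[46,101/2] -> miss, prune

9 AABB tests over nodes [0, 1, 4, 9, 11, 6, 8, 12, 7]; 2 leaves entered; closest P5.

== RESULT ==
[0, 1, 4, 9, 11, 6, 8, 12, 7]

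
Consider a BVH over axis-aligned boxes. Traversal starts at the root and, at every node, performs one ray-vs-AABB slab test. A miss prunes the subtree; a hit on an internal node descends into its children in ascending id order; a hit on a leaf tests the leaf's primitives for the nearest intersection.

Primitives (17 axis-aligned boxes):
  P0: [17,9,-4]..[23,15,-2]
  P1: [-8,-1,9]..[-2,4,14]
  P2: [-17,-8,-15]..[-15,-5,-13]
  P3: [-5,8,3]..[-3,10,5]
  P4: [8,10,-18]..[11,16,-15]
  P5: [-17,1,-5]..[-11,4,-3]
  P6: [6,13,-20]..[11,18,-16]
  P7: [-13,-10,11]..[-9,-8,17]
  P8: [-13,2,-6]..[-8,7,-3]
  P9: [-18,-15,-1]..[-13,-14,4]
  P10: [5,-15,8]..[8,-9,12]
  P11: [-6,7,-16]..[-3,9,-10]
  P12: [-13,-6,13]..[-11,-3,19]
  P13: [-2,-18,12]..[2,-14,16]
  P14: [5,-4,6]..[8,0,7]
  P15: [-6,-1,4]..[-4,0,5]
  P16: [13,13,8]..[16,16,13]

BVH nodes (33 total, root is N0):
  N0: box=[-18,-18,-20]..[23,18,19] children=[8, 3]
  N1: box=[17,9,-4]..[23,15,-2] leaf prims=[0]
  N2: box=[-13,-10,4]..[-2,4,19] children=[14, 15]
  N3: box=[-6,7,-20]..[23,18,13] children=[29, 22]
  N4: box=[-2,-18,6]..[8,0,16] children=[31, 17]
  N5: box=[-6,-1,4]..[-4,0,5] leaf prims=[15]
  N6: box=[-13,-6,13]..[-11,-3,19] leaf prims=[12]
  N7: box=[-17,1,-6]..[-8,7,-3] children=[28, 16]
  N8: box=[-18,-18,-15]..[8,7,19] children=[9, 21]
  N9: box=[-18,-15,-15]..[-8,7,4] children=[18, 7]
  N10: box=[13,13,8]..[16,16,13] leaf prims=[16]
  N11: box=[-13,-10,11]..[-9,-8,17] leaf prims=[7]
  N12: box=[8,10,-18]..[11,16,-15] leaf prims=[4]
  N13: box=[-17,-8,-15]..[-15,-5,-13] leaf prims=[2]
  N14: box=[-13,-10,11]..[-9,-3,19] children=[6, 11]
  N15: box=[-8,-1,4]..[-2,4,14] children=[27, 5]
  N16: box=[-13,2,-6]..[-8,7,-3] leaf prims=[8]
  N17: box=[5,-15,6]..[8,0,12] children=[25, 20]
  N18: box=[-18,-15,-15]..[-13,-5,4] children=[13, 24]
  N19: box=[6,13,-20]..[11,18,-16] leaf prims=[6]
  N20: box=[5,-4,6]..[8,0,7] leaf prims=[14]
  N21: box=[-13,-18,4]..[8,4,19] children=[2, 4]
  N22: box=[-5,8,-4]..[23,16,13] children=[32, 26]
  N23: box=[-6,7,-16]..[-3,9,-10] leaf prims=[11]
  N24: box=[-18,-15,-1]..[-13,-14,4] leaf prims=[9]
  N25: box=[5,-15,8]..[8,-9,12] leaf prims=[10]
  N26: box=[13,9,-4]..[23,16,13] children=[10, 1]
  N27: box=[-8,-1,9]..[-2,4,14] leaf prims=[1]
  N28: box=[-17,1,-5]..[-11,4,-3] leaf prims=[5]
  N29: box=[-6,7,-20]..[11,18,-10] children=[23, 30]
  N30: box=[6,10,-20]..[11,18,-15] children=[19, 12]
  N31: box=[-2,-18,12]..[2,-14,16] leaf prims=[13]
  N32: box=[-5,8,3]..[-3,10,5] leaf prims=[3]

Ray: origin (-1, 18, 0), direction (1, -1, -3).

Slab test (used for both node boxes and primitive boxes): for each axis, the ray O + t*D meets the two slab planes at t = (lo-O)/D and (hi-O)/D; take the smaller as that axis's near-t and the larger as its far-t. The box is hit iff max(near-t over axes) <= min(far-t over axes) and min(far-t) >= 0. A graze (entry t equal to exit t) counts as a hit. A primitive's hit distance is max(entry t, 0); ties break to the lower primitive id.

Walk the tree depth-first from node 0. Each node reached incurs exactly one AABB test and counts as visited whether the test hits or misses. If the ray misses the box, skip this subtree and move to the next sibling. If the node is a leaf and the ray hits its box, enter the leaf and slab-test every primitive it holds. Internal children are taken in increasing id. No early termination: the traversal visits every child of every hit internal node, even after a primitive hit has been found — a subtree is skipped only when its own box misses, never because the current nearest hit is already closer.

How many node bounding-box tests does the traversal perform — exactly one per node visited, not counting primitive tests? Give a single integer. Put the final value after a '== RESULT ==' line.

Trace the traversal:
N0 x:[-17,24] y:[0,36] z:[-19/3,20/3] -> hit [0,20/3], descend [3, 8]
  N3 x:[-5,24] y:[0,11] z:[-13/3,20/3] -> hit [0,20/3], descend [22, 29]
    N22 x:[-4,24] y:[2,10] z:[-13/3,4/3] -> miss, prune
    N29 x:[-5,12] y:[0,11] z:[10/3,20/3] -> hit [10/3,20/3], descend [23, 30]
      N23 x:[-5,-2] y:[9,11] z:[10/3,16/3] -> miss, prune
      N30 x:[7,12] y:[0,8] z:[5,20/3] -> miss, prune
  N8 x:[-17,9] y:[11,36] z:[-19/3,5] -> miss, prune

Visited [0, 3, 22, 29, 23, 30, 8]. Tests: 7 box, 0 leaf. Nearest: miss.

== RESULT ==
7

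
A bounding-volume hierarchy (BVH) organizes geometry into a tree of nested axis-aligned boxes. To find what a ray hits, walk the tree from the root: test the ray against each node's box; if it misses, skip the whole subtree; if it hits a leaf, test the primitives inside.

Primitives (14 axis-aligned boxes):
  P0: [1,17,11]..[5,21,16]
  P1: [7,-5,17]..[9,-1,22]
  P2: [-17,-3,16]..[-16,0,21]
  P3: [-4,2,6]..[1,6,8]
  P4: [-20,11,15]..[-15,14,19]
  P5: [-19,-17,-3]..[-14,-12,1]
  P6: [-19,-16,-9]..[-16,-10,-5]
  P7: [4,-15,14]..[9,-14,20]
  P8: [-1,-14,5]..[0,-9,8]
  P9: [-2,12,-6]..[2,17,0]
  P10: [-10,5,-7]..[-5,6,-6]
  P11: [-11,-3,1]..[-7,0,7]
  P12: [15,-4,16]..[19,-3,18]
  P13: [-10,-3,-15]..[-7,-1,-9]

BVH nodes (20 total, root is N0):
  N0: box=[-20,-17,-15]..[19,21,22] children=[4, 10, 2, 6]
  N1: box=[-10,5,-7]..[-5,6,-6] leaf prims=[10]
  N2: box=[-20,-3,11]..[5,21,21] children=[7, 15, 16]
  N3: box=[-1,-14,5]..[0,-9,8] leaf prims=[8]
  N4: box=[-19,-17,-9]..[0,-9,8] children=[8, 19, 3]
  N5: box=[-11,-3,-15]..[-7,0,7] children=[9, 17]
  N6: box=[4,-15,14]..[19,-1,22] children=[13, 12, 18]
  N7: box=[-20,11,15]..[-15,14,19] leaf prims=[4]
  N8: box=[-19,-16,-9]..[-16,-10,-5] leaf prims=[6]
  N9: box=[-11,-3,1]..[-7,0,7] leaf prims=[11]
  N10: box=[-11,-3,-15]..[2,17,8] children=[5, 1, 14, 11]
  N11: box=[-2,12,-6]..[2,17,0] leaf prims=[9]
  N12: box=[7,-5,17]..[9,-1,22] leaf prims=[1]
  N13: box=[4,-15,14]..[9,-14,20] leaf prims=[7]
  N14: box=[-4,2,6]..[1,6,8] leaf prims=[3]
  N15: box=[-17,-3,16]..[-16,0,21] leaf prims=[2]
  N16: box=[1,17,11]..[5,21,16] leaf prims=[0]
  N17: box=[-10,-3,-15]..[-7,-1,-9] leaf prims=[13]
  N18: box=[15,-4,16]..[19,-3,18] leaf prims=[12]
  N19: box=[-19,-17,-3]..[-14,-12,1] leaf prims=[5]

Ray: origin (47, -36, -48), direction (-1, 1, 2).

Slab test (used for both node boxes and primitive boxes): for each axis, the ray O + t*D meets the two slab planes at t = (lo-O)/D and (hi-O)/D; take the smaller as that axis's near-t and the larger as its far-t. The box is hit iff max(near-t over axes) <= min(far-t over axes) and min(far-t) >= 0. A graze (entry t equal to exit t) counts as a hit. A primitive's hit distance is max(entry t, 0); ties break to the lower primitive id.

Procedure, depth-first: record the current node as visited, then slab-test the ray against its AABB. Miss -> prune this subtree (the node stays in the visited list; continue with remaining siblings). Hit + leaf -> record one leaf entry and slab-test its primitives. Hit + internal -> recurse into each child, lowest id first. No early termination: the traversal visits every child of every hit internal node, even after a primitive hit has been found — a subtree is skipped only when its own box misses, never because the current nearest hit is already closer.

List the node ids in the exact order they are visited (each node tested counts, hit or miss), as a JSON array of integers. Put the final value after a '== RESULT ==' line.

Walk:
N0 x:[28,67] y:[19,57] z:[33/2,35] -> hit [28,35], descend [2, 4, 6, 10]
  N2 x:[42,67] y:[33,57] z:[59/2,69/2] -> miss, prune
  N4 x:[47,66] y:[19,27] z:[39/2,28] -> miss, prune
  N6 x:[28,43] y:[21,35] z:[31,35] -> hit [31,35], descend [12, 13, 18]
    N12 x:[38,40] y:[31,35] z:[65/2,35] -> miss, prune
    N13 x:[38,43] y:[21,22] z:[31,34] -> miss, prune
    N18 x:[28,32] y:[32,33] z:[32,33] -> hit [32,32] leaf, test {P12@t=32}
  N10 x:[45,58] y:[33,53] z:[33/2,28] -> miss, prune

order=[0, 2, 4, 6, 12, 13, 18, 10]  |boxes|=8  |leaves|=1  hit=P12

== RESULT ==
[0, 2, 4, 6, 12, 13, 18, 10]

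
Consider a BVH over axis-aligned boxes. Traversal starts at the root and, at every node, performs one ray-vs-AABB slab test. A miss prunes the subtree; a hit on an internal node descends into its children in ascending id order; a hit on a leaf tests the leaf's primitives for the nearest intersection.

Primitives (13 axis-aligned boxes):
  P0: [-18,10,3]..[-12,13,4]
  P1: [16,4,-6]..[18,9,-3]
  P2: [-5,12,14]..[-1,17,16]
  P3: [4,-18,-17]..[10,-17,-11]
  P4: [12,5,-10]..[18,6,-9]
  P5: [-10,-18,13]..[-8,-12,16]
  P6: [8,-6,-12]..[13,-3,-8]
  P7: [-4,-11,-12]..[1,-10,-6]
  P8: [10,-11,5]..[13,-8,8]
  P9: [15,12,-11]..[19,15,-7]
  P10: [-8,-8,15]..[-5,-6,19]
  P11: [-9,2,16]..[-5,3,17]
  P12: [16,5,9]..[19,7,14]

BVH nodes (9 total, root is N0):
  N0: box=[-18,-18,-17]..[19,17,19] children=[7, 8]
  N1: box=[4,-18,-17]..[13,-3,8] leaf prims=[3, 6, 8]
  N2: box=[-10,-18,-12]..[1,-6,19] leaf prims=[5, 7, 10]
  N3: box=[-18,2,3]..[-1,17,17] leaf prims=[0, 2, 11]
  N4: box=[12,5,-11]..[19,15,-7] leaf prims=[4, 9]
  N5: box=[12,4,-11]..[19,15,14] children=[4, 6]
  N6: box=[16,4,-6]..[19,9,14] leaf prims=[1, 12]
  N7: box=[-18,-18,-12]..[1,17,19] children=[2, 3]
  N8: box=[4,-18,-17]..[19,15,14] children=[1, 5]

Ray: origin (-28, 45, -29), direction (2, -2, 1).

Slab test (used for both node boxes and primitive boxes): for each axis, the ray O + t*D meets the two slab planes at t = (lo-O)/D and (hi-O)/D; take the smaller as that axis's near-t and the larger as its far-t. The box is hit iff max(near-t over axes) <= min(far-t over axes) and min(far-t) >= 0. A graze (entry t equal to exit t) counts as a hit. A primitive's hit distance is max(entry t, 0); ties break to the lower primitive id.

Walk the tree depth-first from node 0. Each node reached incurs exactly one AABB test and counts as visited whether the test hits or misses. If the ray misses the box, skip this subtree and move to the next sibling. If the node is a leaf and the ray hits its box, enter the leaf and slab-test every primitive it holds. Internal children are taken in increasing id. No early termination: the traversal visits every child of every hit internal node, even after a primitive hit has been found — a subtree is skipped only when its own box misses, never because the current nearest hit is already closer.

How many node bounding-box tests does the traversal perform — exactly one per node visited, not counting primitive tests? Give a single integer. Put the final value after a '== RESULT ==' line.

Walk:
N0 x:[5,47/2] y:[14,63/2] z:[12,48] -> hit [14,47/2], descend [7, 8]
  N7 x:[5,29/2] y:[14,63/2] z:[17,48] -> miss, prune
  N8 x:[16,47/2] y:[15,63/2] z:[12,43] -> hit [16,47/2], descend [1, 5]
    N1 x:[16,41/2] y:[24,63/2] z:[12,37] -> miss, prune
    N5 x:[20,47/2] y:[15,41/2] z:[18,43] -> hit [20,41/2], descend [4, 6]
      N4 x:[20,47/2] y:[15,20] z:[18,22] -> hit [20,20] leaf, test {P4@t=20, P9(miss)}
      N6 x:[22,47/2] y:[18,41/2] z:[23,43] -> miss, prune

order=[0, 7, 8, 1, 5, 4, 6]  |boxes|=7  |leaves|=1  hit=P4

== RESULT ==
7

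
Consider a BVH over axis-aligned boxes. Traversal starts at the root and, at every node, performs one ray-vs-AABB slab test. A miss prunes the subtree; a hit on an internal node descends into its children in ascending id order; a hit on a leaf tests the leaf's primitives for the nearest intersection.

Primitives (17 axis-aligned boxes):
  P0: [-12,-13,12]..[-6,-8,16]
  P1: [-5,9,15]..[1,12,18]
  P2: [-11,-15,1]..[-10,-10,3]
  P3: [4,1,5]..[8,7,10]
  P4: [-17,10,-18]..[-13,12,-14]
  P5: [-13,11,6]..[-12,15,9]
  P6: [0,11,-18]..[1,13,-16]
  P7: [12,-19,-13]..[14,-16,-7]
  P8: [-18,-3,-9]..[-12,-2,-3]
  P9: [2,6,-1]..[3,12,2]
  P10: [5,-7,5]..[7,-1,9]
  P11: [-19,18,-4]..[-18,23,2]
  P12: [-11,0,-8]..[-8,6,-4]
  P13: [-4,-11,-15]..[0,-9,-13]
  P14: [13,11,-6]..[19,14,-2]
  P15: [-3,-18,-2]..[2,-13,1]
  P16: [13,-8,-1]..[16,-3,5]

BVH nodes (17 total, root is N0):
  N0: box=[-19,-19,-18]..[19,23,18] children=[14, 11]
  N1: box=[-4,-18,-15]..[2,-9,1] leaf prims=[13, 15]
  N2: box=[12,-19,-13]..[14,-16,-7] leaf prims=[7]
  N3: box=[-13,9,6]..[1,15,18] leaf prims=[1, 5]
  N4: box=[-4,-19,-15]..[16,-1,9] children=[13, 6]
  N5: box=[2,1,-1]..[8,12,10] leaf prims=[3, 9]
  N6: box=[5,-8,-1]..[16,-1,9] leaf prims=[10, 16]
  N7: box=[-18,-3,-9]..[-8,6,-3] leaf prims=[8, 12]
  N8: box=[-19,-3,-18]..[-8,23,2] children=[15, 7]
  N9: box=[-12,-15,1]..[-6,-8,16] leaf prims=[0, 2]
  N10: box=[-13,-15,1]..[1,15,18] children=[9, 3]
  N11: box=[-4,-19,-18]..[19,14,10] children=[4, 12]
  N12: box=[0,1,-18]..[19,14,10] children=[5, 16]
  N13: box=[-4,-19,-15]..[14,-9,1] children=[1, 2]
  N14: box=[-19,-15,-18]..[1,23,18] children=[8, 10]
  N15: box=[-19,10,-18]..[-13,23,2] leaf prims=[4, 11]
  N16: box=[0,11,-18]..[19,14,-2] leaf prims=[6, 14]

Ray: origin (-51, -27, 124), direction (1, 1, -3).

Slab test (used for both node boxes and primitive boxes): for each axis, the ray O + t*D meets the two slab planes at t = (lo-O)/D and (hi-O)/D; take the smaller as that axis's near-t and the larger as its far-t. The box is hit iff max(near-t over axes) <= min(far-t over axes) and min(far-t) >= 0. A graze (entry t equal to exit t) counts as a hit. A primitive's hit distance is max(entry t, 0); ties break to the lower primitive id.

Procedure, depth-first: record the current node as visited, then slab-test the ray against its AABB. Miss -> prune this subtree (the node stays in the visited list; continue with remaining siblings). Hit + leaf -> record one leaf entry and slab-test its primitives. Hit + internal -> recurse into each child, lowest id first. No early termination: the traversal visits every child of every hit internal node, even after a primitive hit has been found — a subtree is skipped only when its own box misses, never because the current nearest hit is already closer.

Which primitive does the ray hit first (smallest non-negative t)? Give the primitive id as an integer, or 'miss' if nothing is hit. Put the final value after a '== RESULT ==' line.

Traverse from the root:
N0 x:[32,70] y:[8,50] z:[106/3,142/3] -> hit [106/3,142/3], descend [11, 14]
  N11 x:[47,70] y:[8,41] z:[38,142/3] -> miss, prune
  N14 x:[32,52] y:[12,50] z:[106/3,142/3] -> hit [106/3,142/3], descend [8, 10]
    N8 x:[32,43] y:[24,50] z:[122/3,142/3] -> hit [122/3,43], descend [7, 15]
      N7 x:[33,43] y:[24,33] z:[127/3,133/3] -> miss, prune
      N15 x:[32,38] y:[37,50] z:[122/3,142/3] -> miss, prune
    N10 x:[38,52] y:[12,42] z:[106/3,41] -> hit [38,41], descend [3, 9]
      N3 x:[38,52] y:[36,42] z:[106/3,118/3] -> hit [38,118/3] leaf, test {P1(miss), P5@t=115/3}
      N9 x:[39,45] y:[12,19] z:[36,41] -> miss, prune

order=[0, 11, 14, 8, 7, 15, 10, 3, 9]  |boxes|=9  |leaves|=1  hit=P5

== RESULT ==
5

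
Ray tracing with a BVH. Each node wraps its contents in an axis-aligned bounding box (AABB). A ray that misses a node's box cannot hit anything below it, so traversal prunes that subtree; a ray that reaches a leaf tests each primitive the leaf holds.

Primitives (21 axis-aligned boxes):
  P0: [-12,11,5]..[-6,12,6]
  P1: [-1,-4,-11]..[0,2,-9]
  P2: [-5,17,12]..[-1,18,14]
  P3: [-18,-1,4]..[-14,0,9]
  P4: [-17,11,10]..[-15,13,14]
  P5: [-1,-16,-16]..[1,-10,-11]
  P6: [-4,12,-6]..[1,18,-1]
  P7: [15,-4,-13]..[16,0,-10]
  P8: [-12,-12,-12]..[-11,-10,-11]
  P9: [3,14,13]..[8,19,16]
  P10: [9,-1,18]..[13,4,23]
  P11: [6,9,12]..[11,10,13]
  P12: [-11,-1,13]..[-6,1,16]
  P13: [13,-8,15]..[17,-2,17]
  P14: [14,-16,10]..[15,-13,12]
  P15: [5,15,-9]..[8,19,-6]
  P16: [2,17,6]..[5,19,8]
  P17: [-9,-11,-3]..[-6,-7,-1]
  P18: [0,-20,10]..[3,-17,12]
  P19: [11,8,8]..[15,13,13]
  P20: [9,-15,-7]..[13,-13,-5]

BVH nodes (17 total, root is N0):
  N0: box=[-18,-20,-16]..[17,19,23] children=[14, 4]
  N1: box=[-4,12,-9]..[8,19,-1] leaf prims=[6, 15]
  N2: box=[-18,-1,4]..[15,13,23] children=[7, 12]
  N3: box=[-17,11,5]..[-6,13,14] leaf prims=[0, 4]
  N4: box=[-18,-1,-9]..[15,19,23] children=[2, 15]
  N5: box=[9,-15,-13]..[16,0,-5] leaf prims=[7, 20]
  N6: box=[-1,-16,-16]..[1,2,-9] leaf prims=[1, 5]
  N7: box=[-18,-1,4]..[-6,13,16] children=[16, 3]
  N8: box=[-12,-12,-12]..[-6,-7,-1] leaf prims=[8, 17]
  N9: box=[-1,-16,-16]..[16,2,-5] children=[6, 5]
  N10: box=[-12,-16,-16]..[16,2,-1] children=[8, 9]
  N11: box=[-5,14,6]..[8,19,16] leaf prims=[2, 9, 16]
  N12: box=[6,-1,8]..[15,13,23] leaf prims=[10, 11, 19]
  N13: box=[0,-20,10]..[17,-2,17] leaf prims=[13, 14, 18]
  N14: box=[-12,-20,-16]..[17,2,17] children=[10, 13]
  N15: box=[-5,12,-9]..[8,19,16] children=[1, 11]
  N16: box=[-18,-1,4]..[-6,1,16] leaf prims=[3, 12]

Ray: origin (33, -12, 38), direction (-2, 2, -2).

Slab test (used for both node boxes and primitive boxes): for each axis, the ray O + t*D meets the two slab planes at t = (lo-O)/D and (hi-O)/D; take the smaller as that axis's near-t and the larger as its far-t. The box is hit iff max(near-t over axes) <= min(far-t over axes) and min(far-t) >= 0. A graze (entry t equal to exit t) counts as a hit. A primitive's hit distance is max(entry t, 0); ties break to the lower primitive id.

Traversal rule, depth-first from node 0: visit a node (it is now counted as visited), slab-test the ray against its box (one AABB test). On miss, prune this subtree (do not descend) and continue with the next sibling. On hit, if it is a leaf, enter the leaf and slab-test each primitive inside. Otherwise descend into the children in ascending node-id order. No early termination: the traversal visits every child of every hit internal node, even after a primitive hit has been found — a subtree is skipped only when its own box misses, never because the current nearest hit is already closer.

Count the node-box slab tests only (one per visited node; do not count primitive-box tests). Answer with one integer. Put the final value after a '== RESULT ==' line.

Trace the traversal:
N0 x:[8,51/2] y:[-4,31/2] z:[15/2,27] -> hit [8,31/2], descend [4, 14]
  N4 x:[9,51/2] y:[11/2,31/2] z:[15/2,47/2] -> hit [9,31/2], descend [2, 15]
    N2 x:[9,51/2] y:[11/2,25/2] z:[15/2,17] -> hit [9,25/2], descend [7, 12]
      N7 x:[39/2,51/2] y:[11/2,25/2] z:[11,17] -> miss, prune
      N12 x:[9,27/2] y:[11/2,25/2] z:[15/2,15] -> hit [9,25/2] leaf, test {P10(miss), P11(miss), P19(miss)}
    N15 x:[25/2,19] y:[12,31/2] z:[11,47/2] -> hit [25/2,31/2], descend [1, 11]
      N1 x:[25/2,37/2] y:[12,31/2] z:[39/2,47/2] -> miss, prune
      N11 x:[25/2,19] y:[13,31/2] z:[11,16] -> hit [13,31/2] leaf, test {P2(miss), P9(miss), P16@t=15}
  N14 x:[8,45/2] y:[-4,7] z:[21/2,27] -> miss, prune

Summary -> nodes [0, 4, 2, 7, 12, 15, 1, 11, 14]; box-tests=9; leaf-entries=2; first=P16

== RESULT ==
9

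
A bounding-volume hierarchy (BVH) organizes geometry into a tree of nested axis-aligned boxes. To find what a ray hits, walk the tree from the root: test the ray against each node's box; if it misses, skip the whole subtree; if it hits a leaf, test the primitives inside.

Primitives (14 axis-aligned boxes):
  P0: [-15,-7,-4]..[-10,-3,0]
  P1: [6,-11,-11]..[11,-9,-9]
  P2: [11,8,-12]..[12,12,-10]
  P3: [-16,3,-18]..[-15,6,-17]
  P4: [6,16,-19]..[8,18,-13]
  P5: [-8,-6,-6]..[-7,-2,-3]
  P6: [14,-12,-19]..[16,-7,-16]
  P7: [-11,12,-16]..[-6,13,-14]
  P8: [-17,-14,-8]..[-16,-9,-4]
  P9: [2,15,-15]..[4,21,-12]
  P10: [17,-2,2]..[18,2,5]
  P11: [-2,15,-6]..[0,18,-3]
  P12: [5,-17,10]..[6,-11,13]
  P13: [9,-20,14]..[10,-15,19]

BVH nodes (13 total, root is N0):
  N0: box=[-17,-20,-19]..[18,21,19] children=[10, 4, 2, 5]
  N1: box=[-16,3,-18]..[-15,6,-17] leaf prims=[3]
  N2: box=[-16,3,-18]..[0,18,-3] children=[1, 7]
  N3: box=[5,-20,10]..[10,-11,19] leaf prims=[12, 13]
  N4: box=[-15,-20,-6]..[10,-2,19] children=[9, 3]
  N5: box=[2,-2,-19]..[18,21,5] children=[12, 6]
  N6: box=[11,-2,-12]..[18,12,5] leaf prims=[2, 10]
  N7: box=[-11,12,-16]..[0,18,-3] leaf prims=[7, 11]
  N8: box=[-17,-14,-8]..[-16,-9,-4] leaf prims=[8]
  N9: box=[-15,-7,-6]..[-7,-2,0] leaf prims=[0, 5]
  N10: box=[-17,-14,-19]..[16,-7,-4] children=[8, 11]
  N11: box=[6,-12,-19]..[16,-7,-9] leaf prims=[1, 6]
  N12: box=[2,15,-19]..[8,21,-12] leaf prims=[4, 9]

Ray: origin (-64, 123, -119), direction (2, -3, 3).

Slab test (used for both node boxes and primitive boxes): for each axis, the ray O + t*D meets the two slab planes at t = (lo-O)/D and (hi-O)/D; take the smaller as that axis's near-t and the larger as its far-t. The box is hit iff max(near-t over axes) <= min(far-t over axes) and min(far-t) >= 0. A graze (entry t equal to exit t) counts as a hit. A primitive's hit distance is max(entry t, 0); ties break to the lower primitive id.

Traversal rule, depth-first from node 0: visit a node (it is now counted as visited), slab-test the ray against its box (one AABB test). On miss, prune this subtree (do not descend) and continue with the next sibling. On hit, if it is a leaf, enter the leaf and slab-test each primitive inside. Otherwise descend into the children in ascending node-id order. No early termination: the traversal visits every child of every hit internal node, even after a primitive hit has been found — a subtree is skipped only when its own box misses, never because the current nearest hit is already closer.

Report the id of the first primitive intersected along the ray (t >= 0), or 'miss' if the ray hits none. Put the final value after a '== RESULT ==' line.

Traverse from the root:
N0 x:[47/2,41] y:[34,143/3] z:[100/3,46] -> hit [34,41], descend [2, 4, 5, 10]
  N2 x:[24,32] y:[35,40] z:[101/3,116/3] -> miss, prune
  N4 x:[49/2,37] y:[125/3,143/3] z:[113/3,46] -> miss, prune
  N5 x:[33,41] y:[34,125/3] z:[100/3,124/3] -> hit [34,41], descend [6, 12]
    N6 x:[75/2,41] y:[37,125/3] z:[107/3,124/3] -> hit [75/2,41] leaf, test {P2(miss), P10@t=81/2}
    N12 x:[33,36] y:[34,36] z:[100/3,107/3] -> hit [34,107/3] leaf, test {P4@t=35, P9(miss)}
  N10 x:[47/2,40] y:[130/3,137/3] z:[100/3,115/3] -> miss, prune

7 AABB tests over nodes [0, 2, 4, 5, 6, 12, 10]; 2 leaves entered; closest P4.

== RESULT ==
4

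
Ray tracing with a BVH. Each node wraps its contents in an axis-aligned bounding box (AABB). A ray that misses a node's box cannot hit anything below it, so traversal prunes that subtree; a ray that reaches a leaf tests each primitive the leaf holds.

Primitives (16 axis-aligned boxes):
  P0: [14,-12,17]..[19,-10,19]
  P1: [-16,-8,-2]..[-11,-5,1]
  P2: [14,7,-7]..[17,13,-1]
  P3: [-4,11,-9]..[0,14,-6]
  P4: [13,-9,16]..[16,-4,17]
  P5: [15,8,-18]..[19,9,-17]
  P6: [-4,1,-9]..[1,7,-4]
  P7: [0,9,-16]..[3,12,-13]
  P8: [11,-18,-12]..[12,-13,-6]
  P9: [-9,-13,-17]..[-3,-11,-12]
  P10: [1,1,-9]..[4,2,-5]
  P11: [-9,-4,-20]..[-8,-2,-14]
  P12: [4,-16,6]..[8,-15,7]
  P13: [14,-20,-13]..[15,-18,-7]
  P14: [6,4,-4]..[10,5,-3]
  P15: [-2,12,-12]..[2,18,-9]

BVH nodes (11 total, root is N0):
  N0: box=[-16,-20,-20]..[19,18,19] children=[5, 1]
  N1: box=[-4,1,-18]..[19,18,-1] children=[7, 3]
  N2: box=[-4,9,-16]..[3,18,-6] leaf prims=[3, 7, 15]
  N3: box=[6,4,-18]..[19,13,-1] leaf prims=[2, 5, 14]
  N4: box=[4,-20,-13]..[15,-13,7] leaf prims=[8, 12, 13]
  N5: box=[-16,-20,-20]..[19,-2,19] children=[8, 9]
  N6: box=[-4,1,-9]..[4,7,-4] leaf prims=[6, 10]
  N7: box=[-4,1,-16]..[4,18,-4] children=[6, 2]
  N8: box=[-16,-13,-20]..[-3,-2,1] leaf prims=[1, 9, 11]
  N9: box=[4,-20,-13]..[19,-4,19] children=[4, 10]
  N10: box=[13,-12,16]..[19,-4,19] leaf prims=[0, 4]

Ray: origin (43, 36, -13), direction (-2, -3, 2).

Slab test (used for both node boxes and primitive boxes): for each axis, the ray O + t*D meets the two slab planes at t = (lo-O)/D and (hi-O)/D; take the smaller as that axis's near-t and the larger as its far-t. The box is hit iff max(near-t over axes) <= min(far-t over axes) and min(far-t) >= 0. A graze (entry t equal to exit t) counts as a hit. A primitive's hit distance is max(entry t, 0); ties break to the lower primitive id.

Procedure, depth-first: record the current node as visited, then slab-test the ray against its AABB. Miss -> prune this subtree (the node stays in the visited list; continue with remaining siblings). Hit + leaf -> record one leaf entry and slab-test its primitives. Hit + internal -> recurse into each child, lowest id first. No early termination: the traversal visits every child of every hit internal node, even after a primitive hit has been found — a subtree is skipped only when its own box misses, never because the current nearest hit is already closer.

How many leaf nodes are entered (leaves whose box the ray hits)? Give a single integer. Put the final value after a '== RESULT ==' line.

Walk:
N0 x:[12,59/2] y:[6,56/3] z:[-7/2,16] -> hit [12,16], descend [1, 5]
  N1 x:[12,47/2] y:[6,35/3] z:[-5/2,6] -> miss, prune
  N5 x:[12,59/2] y:[38/3,56/3] z:[-7/2,16] -> hit [38/3,16], descend [8, 9]
    N8 x:[23,59/2] y:[38/3,49/3] z:[-7/2,7] -> miss, prune
    N9 x:[12,39/2] y:[40/3,56/3] z:[0,16] -> hit [40/3,16], descend [4, 10]
      N4 x:[14,39/2] y:[49/3,56/3] z:[0,10] -> miss, prune
      N10 x:[12,15] y:[40/3,16] z:[29/2,16] -> hit [29/2,15] leaf, test {P0(miss), P4@t=29/2}

7 AABB tests over nodes [0, 1, 5, 8, 9, 4, 10]; 1 leaf entered; closest P4.

== RESULT ==
1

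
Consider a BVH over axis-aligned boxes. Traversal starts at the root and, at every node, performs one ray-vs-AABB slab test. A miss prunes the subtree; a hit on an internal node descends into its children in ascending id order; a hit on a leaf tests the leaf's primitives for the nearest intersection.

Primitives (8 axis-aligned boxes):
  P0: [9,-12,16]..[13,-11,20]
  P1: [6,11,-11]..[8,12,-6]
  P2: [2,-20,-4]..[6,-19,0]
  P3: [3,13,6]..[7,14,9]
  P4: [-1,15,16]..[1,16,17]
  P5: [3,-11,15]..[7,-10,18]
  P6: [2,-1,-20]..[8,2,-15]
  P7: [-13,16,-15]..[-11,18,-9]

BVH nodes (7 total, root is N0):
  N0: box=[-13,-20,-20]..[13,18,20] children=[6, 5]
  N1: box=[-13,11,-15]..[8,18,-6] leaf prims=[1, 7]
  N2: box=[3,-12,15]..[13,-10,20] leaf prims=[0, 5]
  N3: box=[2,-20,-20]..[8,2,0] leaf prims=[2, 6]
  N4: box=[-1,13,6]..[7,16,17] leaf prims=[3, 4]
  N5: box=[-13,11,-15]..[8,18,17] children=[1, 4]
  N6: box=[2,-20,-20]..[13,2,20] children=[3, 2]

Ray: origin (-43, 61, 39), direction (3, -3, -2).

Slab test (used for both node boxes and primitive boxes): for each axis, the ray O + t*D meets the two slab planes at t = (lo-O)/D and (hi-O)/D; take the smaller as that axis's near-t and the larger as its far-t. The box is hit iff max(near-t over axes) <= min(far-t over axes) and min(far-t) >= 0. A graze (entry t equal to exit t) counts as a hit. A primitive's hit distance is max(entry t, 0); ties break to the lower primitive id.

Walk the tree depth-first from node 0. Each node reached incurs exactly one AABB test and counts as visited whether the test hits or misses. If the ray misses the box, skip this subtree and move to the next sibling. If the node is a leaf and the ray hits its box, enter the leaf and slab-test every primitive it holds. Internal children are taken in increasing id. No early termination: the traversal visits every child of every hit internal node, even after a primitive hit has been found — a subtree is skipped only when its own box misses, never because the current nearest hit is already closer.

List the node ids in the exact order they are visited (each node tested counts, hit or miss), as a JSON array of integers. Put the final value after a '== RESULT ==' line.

Walk:
N0 x:[10,56/3] y:[43/3,27] z:[19/2,59/2] -> hit [43/3,56/3], descend [5, 6]
  N5 x:[10,17] y:[43/3,50/3] z:[11,27] -> hit [43/3,50/3], descend [1, 4]
    N1 x:[10,17] y:[43/3,50/3] z:[45/2,27] -> miss, prune
    N4 x:[14,50/3] y:[15,16] z:[11,33/2] -> hit [15,16] leaf, test {P3@t=47/3, P4(miss)}
  N6 x:[15,56/3] y:[59/3,27] z:[19/2,59/2] -> miss, prune

Visited [0, 5, 1, 4, 6]. Tests: 5 box, 1 leaf. Nearest: P3.

== RESULT ==
[0, 5, 1, 4, 6]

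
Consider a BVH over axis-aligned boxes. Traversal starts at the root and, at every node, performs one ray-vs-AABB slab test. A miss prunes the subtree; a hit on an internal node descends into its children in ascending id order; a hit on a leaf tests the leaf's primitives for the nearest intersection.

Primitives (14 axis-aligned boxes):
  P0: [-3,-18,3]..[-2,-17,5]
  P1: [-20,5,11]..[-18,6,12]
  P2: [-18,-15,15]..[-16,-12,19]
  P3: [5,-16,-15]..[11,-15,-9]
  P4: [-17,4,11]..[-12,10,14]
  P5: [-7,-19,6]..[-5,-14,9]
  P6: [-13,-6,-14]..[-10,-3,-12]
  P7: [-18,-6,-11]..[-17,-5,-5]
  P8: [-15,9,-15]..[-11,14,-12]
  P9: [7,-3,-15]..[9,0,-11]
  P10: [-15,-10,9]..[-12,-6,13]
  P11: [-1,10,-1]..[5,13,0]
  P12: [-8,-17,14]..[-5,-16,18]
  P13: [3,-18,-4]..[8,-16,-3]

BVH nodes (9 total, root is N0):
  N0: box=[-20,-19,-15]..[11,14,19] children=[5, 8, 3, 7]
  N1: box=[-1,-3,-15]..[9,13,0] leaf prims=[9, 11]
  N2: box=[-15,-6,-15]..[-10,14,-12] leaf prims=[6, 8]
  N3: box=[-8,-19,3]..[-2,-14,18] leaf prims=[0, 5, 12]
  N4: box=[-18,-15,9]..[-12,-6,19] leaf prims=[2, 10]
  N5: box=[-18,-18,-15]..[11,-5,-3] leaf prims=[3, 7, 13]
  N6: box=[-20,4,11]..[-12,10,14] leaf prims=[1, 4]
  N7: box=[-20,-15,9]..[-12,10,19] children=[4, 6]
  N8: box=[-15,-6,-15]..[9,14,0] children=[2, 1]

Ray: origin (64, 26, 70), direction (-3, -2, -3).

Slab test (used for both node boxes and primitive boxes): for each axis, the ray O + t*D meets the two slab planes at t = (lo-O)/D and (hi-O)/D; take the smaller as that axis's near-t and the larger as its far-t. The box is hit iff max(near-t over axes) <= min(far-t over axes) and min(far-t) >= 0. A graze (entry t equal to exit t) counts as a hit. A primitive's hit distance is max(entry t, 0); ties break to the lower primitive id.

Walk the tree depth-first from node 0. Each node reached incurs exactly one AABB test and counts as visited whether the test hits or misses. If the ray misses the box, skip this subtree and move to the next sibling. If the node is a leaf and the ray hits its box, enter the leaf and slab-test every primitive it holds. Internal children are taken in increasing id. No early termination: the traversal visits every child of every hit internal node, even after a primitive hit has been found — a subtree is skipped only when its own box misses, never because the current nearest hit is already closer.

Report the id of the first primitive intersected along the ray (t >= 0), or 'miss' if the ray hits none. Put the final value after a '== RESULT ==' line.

Walk:
N0 x:[53/3,28] y:[6,45/2] z:[17,85/3] -> hit [53/3,45/2], descend [3, 5, 7, 8]
  N3 x:[22,24] y:[20,45/2] z:[52/3,67/3] -> hit [22,67/3] leaf, test {P0@t=22, P5(miss), P12(miss)}
  N5 x:[53/3,82/3] y:[31/2,22] z:[73/3,85/3] -> miss, prune
  N7 x:[76/3,28] y:[8,41/2] z:[17,61/3] -> miss, prune
  N8 x:[55/3,79/3] y:[6,16] z:[70/3,85/3] -> miss, prune

Summary -> nodes [0, 3, 5, 7, 8]; box-tests=5; leaf-entries=1; first=P0

== RESULT ==
0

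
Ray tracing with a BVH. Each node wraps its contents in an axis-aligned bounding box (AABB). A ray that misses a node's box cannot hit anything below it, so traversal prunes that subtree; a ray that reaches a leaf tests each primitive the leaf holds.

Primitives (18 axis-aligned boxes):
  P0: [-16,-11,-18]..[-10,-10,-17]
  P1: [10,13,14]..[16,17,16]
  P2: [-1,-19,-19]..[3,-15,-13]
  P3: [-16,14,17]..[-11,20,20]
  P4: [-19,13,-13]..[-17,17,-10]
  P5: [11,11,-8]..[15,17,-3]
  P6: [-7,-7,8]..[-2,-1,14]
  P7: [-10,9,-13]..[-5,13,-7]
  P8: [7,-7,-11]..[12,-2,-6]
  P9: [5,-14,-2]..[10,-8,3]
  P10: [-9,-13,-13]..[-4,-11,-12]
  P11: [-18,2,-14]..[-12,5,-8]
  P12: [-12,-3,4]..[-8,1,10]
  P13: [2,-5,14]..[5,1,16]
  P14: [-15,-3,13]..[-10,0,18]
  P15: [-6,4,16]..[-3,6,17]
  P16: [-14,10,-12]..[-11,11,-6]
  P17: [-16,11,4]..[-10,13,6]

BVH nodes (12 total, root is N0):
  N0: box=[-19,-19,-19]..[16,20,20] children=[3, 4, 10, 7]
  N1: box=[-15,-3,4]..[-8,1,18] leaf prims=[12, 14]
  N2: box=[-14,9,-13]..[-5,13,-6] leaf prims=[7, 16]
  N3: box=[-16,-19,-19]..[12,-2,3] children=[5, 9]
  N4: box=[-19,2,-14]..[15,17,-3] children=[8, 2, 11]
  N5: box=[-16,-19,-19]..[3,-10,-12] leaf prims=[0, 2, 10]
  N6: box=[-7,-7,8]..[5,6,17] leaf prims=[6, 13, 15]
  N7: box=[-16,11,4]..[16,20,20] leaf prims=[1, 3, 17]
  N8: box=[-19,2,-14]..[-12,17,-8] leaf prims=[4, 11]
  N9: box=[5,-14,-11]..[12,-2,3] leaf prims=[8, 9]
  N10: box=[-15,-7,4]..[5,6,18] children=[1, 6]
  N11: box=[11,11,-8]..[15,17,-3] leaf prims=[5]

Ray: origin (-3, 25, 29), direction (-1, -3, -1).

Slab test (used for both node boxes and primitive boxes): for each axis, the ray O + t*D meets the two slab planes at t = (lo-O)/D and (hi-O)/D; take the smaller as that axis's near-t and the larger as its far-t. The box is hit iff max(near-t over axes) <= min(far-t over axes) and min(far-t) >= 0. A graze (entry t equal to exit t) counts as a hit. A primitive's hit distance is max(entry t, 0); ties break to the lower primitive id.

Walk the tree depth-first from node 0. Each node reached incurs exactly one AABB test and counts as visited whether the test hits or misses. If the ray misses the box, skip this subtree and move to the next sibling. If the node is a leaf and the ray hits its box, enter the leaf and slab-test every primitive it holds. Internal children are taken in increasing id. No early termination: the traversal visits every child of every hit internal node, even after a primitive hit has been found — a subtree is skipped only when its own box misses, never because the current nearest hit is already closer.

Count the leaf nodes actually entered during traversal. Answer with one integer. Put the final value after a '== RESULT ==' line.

Walk:
N0 x:[-19,16] y:[5/3,44/3] z:[9,48] -> hit [9,44/3], descend [3, 4, 7, 10]
  N3 x:[-15,13] y:[9,44/3] z:[26,48] -> miss, prune
  N4 x:[-18,16] y:[8/3,23/3] z:[32,43] -> miss, prune
  N7 x:[-19,13] y:[5/3,14/3] z:[9,25] -> miss, prune
  N10 x:[-8,12] y:[19/3,32/3] z:[11,25] -> miss, prune

order=[0, 3, 4, 7, 10]  |boxes|=5  |leaves|=0  hit=miss

== RESULT ==
0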